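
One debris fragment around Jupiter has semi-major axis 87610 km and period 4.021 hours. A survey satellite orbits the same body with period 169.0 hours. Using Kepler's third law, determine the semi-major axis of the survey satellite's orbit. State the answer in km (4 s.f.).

a₂ ≈ 1.059×10⁶ km

Kepler's third law: a³ ∝ T², so a₂ = a₁ (T₂/T₁)^(2/3).
T₂/T₁ = 42.03, (T₂/T₁)^(2/3) = 12.09.
a₂ = 87610 × 12.09 = 1.059×10⁶ km.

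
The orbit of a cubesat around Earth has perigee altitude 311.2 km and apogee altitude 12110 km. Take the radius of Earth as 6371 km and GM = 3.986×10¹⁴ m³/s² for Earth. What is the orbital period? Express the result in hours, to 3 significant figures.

T ≈ 3.90 hours

r_p = 6371 + 311.2 = 6682.2 km = 6.6822×10⁶ m.
r_a = 6371 + 12110 = 18481 km = 1.8481×10⁷ m.
Semi-major axis a = (r_p + r_a)/2 = (6682.2 + 18481)/2 = 12582 km = 1.258×10⁷ m.
By Kepler's third law T = 2π√(a³/μ) = 2π × 2.235×10³ = 1.404×10⁴ s.
= 3.901 hours.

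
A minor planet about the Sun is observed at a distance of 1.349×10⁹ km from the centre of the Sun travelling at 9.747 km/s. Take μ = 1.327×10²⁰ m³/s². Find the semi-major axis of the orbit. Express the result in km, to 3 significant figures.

a ≈ 1.30×10⁹ km

r = 1.349×10¹² m.
Specific orbital energy ε = v²/2 − μ/r = (9747)²/2 − 1.327×10²⁰/1.349×10¹² = -5.087×10⁷ J/kg.
Since ε = −μ/(2a), a = −μ/(2ε) = 1.304×10¹² m = 1.3044×10⁹ km.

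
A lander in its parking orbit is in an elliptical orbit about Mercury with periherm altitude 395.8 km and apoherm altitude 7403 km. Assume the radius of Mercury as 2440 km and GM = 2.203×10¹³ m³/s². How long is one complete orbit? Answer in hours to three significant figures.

r_p = 2440 + 395.8 = 2835.8 km = 2.8358×10⁶ m.
r_a = 2440 + 7403 = 9843.0 km = 9.8430×10⁶ m.
Semi-major axis a = (r_p + r_a)/2 = (2835.8 + 9843.0)/2 = 6339.4 km = 6.339×10⁶ m.
By Kepler's third law T = 2π√(a³/μ) = 2π × 3.401×10³ = 2.137×10⁴ s.
= 5.935 hours.

T ≈ 5.94 hours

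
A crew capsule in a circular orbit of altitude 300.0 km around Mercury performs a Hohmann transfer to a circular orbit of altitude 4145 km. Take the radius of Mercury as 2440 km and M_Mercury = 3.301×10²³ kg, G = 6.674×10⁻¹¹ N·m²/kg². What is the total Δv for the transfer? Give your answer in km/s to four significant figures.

μ = GM = 6.674×10⁻¹¹ × 3.301×10²³ = 2.203×10¹³ m³/s².
r₁ = 2440 + 300.0 = 2740.0 km = 2.7400×10⁶ m.
r₂ = 2440 + 4145 = 6585.0 km = 6.5850×10⁶ m.
Transfer ellipse a_t = (r₁ + r₂)/2 = 4.662×10⁶ m.
At r₁: circular v_c1 = √(μ/r₁) = 2836 m/s; transfer-periherm v_p = √[μ(2/r₁ − 1/a_t)] = 3370 m/s.
Δv₁ = v_p − v_c1 = 534.3 m/s.
At r₂: circular v_c2 = √(μ/r₂) = 1829 m/s; transfer-apoherm v_a = √[μ(2/r₂ − 1/a_t)] = 1402 m/s.
Δv₂ = v_c2 − v_a = 426.9 m/s.
Total Δv = Δv₁ + Δv₂ = 961.2 m/s = 0.9612 km/s.

Δv_total ≈ 0.9612 km/s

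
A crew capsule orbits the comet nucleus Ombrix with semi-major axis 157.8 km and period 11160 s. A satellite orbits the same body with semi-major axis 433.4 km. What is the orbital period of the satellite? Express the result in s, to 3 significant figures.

T₂ ≈ 50800 s

Kepler's third law: T² ∝ a³, so T₂ = T₁ (a₂/a₁)^(3/2).
a₂/a₁ = 2.747, (a₂/a₁)^(3/2) = 4.552.
T₂ = 11160 × 4.552 = 50800 s.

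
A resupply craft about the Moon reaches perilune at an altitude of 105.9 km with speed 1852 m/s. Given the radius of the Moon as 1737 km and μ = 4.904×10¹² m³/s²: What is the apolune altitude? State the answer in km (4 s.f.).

r_p = 1737 + 105.9 = 1842.9 km = 1.843×10⁶ m.
Specific energy ε = v²/2 − μ/r = -9.461×10⁵ J/kg, so a = −μ/(2ε) = 2.592×10⁶ m.
The apsides satisfy r_p + r_a = 2a, so the apolune radius is 2a − r_p = 3.341×10⁶ m = 3340.6 km.
Apolune altitude = 3340.6 − 1737 = 1603.6 km.

apolune altitude ≈ 1604 km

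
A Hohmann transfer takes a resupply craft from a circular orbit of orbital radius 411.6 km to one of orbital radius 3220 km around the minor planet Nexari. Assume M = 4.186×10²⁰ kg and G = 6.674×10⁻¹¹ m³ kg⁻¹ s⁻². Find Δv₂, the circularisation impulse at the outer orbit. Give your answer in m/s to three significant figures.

μ = GM = 6.674×10⁻¹¹ × 4.186×10²⁰ = 2.794×10¹⁰ m³/s².
r₁ = 411.6 km = 4.116×10⁵ m.
r₂ = 3220 km = 3.220×10⁶ m.
Transfer ellipse a_t = (r₁ + r₂)/2 = 1.816×10⁶ m.
At r₁: circular v_c1 = √(μ/r₁) = 260.5 m/s; transfer-periapsis v_p = √[μ(2/r₁ − 1/a_t)] = 346.9 m/s.
At r₂: circular v_c2 = √(μ/r₂) = 93.15 m/s; transfer-apoapsis v_a = √[μ(2/r₂ − 1/a_t)] = 44.35 m/s.
Δv₂ = v_c2 − v_a = 48.80 m/s.

Δv ≈ 48.8 m/s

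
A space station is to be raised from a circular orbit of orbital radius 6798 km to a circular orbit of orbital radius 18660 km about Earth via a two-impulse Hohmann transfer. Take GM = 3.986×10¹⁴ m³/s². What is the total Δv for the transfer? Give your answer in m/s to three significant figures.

r₁ = 6798 km = 6.798×10⁶ m.
r₂ = 18660 km = 1.866×10⁷ m.
Transfer ellipse a_t = (r₁ + r₂)/2 = 1.273×10⁷ m.
At r₁: circular v_c1 = √(μ/r₁) = 7657 m/s; transfer-perigee v_p = √[μ(2/r₁ − 1/a_t)] = 9271 m/s.
Δv₁ = v_p − v_c1 = 1614 m/s.
At r₂: circular v_c2 = √(μ/r₂) = 4622 m/s; transfer-apogee v_a = √[μ(2/r₂ − 1/a_t)] = 3378 m/s.
Δv₂ = v_c2 − v_a = 1244 m/s.
Total Δv = Δv₁ + Δv₂ = 2858 m/s.

Δv_total ≈ 2860 m/s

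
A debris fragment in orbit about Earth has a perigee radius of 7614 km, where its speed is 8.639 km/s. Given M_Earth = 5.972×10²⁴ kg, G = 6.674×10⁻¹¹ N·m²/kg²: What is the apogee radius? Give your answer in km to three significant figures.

μ = GM = 6.674×10⁻¹¹ × 5.972×10²⁴ = 3.986×10¹⁴ m³/s².
r_p = 7.614×10⁶ m.
Specific energy ε = v²/2 − μ/r = -1.503×10⁷ J/kg, so a = −μ/(2ε) = 1.326×10⁷ m.
The apsides satisfy r_p + r_a = 2a, so the apogee radius is 2a − r_p = 1.890×10⁷ m = 18903 km.

apogee radius ≈ 18900 km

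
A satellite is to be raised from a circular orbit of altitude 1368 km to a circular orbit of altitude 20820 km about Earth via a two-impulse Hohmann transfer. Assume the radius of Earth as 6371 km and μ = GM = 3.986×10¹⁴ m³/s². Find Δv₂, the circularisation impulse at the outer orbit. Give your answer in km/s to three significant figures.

Δv ≈ 1.28 km/s

r₁ = 6371 + 1368 = 7739.0 km = 7.7390×10⁶ m.
r₂ = 6371 + 20820 = 27191 km = 2.7191×10⁷ m.
Transfer ellipse a_t = (r₁ + r₂)/2 = 1.746×10⁷ m.
At r₁: circular v_c1 = √(μ/r₁) = 7177 m/s; transfer-perigee v_p = √[μ(2/r₁ − 1/a_t)] = 8955 m/s.
At r₂: circular v_c2 = √(μ/r₂) = 3829 m/s; transfer-apogee v_a = √[μ(2/r₂ − 1/a_t)] = 2549 m/s.
Δv₂ = v_c2 − v_a = 1280 m/s.
= 1.280 km/s.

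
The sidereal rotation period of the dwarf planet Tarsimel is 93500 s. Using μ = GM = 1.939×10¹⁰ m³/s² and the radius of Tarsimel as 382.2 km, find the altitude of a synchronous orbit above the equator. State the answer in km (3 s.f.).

h_sync ≈ 1240 km

A synchronous orbit has period T, so by Kepler's third law a = (μT²/4π²)^(1/3).
μT²/4π² = 1.939×10¹⁰ × (9.350×10⁴)² / 39.48 = 4.294×10¹⁸ m³.
a = 1.625×10⁶ m = 1625.4 km.
Altitude h = a − R = 1625.4 − 382.2 = 1243.2 km.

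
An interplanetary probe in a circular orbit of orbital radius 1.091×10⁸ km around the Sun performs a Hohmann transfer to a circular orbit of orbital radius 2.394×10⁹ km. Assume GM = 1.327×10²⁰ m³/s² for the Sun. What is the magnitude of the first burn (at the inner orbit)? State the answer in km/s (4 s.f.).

Δv ≈ 13.36 km/s

r₁ = 1.091×10⁸ km = 1.091×10¹¹ m.
r₂ = 2.394×10⁹ km = 2.394×10¹² m.
Transfer ellipse a_t = (r₁ + r₂)/2 = 1.252×10¹² m.
At r₁: circular v_c1 = √(μ/r₁) = 34880 m/s; transfer-perihelion v_p = √[μ(2/r₁ − 1/a_t)] = 48230 m/s.
Δv₁ = v_p − v_c1 = 13360 m/s.
= 13.36 km/s.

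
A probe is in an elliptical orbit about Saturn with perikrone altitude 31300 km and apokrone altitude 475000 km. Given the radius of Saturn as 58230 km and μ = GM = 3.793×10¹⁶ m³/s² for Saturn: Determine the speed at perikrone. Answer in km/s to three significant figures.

r_p = 58230 + 31300 = 89530 km = 8.9530×10⁷ m.
r_a = 58230 + 475000 = 533230 km = 5.3323×10⁸ m.
Semi-major axis a = (r_p + r_a)/2 = 3.1138×10⁵ km = 3.114×10⁸ m.
Vis-viva: v² = μ(2/r − 1/a) = 3.793×10¹⁶ × (2.234×10⁻⁸ − 3.212×10⁻⁹) = 7.255×10⁸ m²/s².
v = 26940 m/s = 26.94 km/s.

v ≈ 26.9 km/s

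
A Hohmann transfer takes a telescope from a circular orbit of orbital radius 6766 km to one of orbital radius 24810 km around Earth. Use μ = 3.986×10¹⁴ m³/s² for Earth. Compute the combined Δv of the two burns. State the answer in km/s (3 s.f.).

r₁ = 6766 km = 6.766×10⁶ m.
r₂ = 24810 km = 2.481×10⁷ m.
Transfer ellipse a_t = (r₁ + r₂)/2 = 1.579×10⁷ m.
At r₁: circular v_c1 = √(μ/r₁) = 7675 m/s; transfer-perigee v_p = √[μ(2/r₁ − 1/a_t)] = 9622 m/s.
Δv₁ = v_p − v_c1 = 1946 m/s.
At r₂: circular v_c2 = √(μ/r₂) = 4008 m/s; transfer-apogee v_a = √[μ(2/r₂ − 1/a_t)] = 2624 m/s.
Δv₂ = v_c2 − v_a = 1384 m/s.
Total Δv = Δv₁ + Δv₂ = 3331 m/s = 3.331 km/s.

Δv_total ≈ 3.33 km/s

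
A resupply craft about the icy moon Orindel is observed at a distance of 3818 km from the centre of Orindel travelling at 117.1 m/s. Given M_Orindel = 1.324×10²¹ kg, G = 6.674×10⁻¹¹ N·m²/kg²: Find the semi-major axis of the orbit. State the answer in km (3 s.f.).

a ≈ 2710 km

μ = GM = 6.674×10⁻¹¹ × 1.324×10²¹ = 8.836×10¹⁰ m³/s².
r = 3.818×10⁶ m.
Specific orbital energy ε = v²/2 − μ/r = (117.1)²/2 − 8.836×10¹⁰/3.818×10⁶ = -1.629×10⁴ J/kg.
Since ε = −μ/(2a), a = −μ/(2ε) = 2.713×10⁶ m = 2712.6 km.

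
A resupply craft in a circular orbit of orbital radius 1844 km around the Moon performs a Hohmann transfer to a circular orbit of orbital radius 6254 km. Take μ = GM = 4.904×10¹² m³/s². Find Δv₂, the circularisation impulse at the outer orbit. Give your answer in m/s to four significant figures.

r₁ = 1844 km = 1.844×10⁶ m.
r₂ = 6254 km = 6.254×10⁶ m.
Transfer ellipse a_t = (r₁ + r₂)/2 = 4.049×10⁶ m.
At r₁: circular v_c1 = √(μ/r₁) = 1631 m/s; transfer-perilune v_p = √[μ(2/r₁ − 1/a_t)] = 2027 m/s.
At r₂: circular v_c2 = √(μ/r₂) = 885.5 m/s; transfer-apolune v_a = √[μ(2/r₂ − 1/a_t)] = 597.6 m/s.
Δv₂ = v_c2 − v_a = 287.9 m/s.

Δv ≈ 287.9 m/s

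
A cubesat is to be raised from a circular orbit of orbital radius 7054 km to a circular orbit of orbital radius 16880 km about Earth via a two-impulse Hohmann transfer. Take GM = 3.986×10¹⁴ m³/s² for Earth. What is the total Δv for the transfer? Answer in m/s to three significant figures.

r₁ = 7054 km = 7.054×10⁶ m.
r₂ = 16880 km = 1.688×10⁷ m.
Transfer ellipse a_t = (r₁ + r₂)/2 = 1.197×10⁷ m.
At r₁: circular v_c1 = √(μ/r₁) = 7517 m/s; transfer-perigee v_p = √[μ(2/r₁ − 1/a_t)] = 8928 m/s.
Δv₁ = v_p − v_c1 = 1411 m/s.
At r₂: circular v_c2 = √(μ/r₂) = 4859 m/s; transfer-apogee v_a = √[μ(2/r₂ − 1/a_t)] = 3731 m/s.
Δv₂ = v_c2 − v_a = 1129 m/s.
Total Δv = Δv₁ + Δv₂ = 2539 m/s.

Δv_total ≈ 2540 m/s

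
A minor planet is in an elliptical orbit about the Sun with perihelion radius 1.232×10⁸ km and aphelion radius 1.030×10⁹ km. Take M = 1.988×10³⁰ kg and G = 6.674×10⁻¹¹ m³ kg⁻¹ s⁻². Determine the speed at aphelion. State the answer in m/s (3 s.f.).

μ = GM = 6.674×10⁻¹¹ × 1.988×10³⁰ = 1.327×10²⁰ m³/s².
Semi-major axis a = (r_p + r_a)/2 = 5.7660×10⁸ km = 5.766×10¹¹ m.
Vis-viva: v² = μ(2/r − 1/a) = 1.327×10²⁰ × (1.942×10⁻¹² − 1.734×10⁻¹²) = 2.752×10⁷ m²/s².
v = 5246 m/s.

v ≈ 5250 m/s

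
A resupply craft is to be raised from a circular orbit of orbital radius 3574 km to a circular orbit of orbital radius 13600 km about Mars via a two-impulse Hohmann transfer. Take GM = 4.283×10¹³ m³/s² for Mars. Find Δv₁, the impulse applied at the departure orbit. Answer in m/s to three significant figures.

Δv ≈ 895 m/s

r₁ = 3574 km = 3.574×10⁶ m.
r₂ = 13600 km = 1.360×10⁷ m.
Transfer ellipse a_t = (r₁ + r₂)/2 = 8.587×10⁶ m.
At r₁: circular v_c1 = √(μ/r₁) = 3462 m/s; transfer-periapsis v_p = √[μ(2/r₁ − 1/a_t)] = 4357 m/s.
Δv₁ = v_p − v_c1 = 894.8 m/s.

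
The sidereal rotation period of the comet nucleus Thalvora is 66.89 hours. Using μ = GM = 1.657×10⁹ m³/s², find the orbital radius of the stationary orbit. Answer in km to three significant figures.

T = 66.89 hours = 2.408×10⁵ s.
A synchronous orbit has period T, so by Kepler's third law a = (μT²/4π²)^(1/3).
μT²/4π² = 1.657×10⁹ × (2.408×10⁵)² / 39.48 = 2.434×10¹⁸ m³.
a = 1.345×10⁶ m = 1345.1 km.

r_sync ≈ 1350 km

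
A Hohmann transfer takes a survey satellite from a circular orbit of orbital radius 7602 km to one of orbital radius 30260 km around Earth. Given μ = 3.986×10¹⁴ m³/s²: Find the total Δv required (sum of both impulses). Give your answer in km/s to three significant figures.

r₁ = 7602 km = 7.602×10⁶ m.
r₂ = 30260 km = 3.026×10⁷ m.
Transfer ellipse a_t = (r₁ + r₂)/2 = 1.893×10⁷ m.
At r₁: circular v_c1 = √(μ/r₁) = 7241 m/s; transfer-perigee v_p = √[μ(2/r₁ − 1/a_t)] = 9155 m/s.
Δv₁ = v_p − v_c1 = 1914 m/s.
At r₂: circular v_c2 = √(μ/r₂) = 3629 m/s; transfer-apogee v_a = √[μ(2/r₂ − 1/a_t)] = 2300 m/s.
Δv₂ = v_c2 − v_a = 1329 m/s.
Total Δv = Δv₁ + Δv₂ = 3243 m/s = 3.243 km/s.

Δv_total ≈ 3.24 km/s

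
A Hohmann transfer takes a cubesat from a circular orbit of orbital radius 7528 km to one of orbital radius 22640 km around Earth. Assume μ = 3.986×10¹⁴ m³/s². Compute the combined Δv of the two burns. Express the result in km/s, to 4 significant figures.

r₁ = 7528 km = 7.528×10⁶ m.
r₂ = 22640 km = 2.264×10⁷ m.
Transfer ellipse a_t = (r₁ + r₂)/2 = 1.508×10⁷ m.
At r₁: circular v_c1 = √(μ/r₁) = 7277 m/s; transfer-perigee v_p = √[μ(2/r₁ − 1/a_t)] = 8915 m/s.
Δv₁ = v_p − v_c1 = 1638 m/s.
At r₂: circular v_c2 = √(μ/r₂) = 4196 m/s; transfer-apogee v_a = √[μ(2/r₂ − 1/a_t)] = 2964 m/s.
Δv₂ = v_c2 − v_a = 1232 m/s.
Total Δv = Δv₁ + Δv₂ = 2870 m/s = 2.870 km/s.

Δv_total ≈ 2.870 km/s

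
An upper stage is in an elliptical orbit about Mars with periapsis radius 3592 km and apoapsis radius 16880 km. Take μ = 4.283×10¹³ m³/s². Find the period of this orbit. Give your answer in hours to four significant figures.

T ≈ 8.734 hours

Semi-major axis a = (r_p + r_a)/2 = (3592.0 + 16880)/2 = 10236 km = 1.024×10⁷ m.
By Kepler's third law T = 2π√(a³/μ) = 2π × 5.004×10³ = 3.144×10⁴ s.
= 8.734 hours.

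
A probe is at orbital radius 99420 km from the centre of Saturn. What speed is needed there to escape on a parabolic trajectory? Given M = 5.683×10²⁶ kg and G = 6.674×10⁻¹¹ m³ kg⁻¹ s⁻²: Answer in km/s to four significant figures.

μ = GM = 6.674×10⁻¹¹ × 5.683×10²⁶ = 3.793×10¹⁶ m³/s².
r = 99420 km = 9.942×10⁷ m.
Escape speed v_esc = √(2μ/r) = √(2 × 3.793×10¹⁶ / 9.942×10⁷) = √(7.630×10⁸) = 27620 m/s.
= 27.62 km/s.

v_esc ≈ 27.62 km/s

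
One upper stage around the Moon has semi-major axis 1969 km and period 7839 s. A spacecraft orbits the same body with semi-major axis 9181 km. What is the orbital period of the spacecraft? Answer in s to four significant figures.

T₂ ≈ 78930 s

Kepler's third law: T² ∝ a³, so T₂ = T₁ (a₂/a₁)^(3/2).
a₂/a₁ = 4.663, (a₂/a₁)^(3/2) = 10.07.
T₂ = 7839 × 10.07 = 78930 s.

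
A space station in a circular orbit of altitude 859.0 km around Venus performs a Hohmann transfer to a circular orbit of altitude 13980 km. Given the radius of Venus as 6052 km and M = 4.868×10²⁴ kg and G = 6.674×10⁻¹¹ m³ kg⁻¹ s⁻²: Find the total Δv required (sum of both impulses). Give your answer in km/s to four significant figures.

μ = GM = 6.674×10⁻¹¹ × 4.868×10²⁴ = 3.249×10¹⁴ m³/s².
r₁ = 6052 + 859.0 = 6911.0 km = 6.9110×10⁶ m.
r₂ = 6052 + 13980 = 20032 km = 2.0032×10⁷ m.
Transfer ellipse a_t = (r₁ + r₂)/2 = 1.347×10⁷ m.
At r₁: circular v_c1 = √(μ/r₁) = 6856 m/s; transfer-periapsis v_p = √[μ(2/r₁ − 1/a_t)] = 8361 m/s.
Δv₁ = v_p − v_c1 = 1504 m/s.
At r₂: circular v_c2 = √(μ/r₂) = 4027 m/s; transfer-apoapsis v_a = √[μ(2/r₂ − 1/a_t)] = 2884 m/s.
Δv₂ = v_c2 − v_a = 1143 m/s.
Total Δv = Δv₁ + Δv₂ = 2647 m/s = 2.647 km/s.

Δv_total ≈ 2.647 km/s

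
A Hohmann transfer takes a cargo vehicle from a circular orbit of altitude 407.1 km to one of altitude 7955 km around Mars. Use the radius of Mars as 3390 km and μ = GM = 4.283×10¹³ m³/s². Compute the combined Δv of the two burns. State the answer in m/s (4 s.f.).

Δv_total ≈ 1320 m/s

r₁ = 3390 + 407.1 = 3797.1 km = 3.7971×10⁶ m.
r₂ = 3390 + 7955 = 11345 km = 1.1345×10⁷ m.
Transfer ellipse a_t = (r₁ + r₂)/2 = 7.571×10⁶ m.
At r₁: circular v_c1 = √(μ/r₁) = 3359 m/s; transfer-periapsis v_p = √[μ(2/r₁ − 1/a_t)] = 4111 m/s.
Δv₁ = v_p − v_c1 = 752.7 m/s.
At r₂: circular v_c2 = √(μ/r₂) = 1943 m/s; transfer-apoapsis v_a = √[μ(2/r₂ − 1/a_t)] = 1376 m/s.
Δv₂ = v_c2 − v_a = 567.0 m/s.
Total Δv = Δv₁ + Δv₂ = 1320 m/s.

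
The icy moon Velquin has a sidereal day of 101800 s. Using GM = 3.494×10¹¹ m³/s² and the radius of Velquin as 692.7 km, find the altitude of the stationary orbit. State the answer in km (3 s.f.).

h_sync ≈ 3820 km

A synchronous orbit has period T, so by Kepler's third law a = (μT²/4π²)^(1/3).
μT²/4π² = 3.494×10¹¹ × (1.018×10⁵)² / 39.48 = 9.172×10¹⁹ m³.
a = 4.510×10⁶ m = 4509.8 km.
Altitude h = a − R = 4509.8 − 692.7 = 3817.1 km.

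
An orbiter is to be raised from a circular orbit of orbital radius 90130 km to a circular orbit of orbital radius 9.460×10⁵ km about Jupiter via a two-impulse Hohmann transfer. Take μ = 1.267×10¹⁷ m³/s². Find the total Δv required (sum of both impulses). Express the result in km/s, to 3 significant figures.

r₁ = 90130 km = 9.013×10⁷ m.
r₂ = 9.460×10⁵ km = 9.460×10⁸ m.
Transfer ellipse a_t = (r₁ + r₂)/2 = 5.181×10⁸ m.
At r₁: circular v_c1 = √(μ/r₁) = 37490 m/s; transfer-perijove v_p = √[μ(2/r₁ − 1/a_t)] = 50660 m/s.
Δv₁ = v_p − v_c1 = 13170 m/s.
At r₂: circular v_c2 = √(μ/r₂) = 11570 m/s; transfer-apojove v_a = √[μ(2/r₂ − 1/a_t)] = 4827 m/s.
Δv₂ = v_c2 − v_a = 6746 m/s.
Total Δv = Δv₁ + Δv₂ = 19920 m/s = 19.92 km/s.

Δv_total ≈ 19.9 km/s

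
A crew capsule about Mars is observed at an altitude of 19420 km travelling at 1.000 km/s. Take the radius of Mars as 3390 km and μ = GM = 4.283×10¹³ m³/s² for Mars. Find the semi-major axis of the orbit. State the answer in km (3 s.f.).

a ≈ 15500 km

r = 3390 + 19420 = 22810 km = 2.281×10⁷ m.
Vis-viva rearranged: 1/a = 2/r − v²/μ = 8.768×10⁻⁸ − 2.335×10⁻⁸ = 6.433×10⁻⁸ m⁻¹.
a = 1.554×10⁷ m = 15544 km.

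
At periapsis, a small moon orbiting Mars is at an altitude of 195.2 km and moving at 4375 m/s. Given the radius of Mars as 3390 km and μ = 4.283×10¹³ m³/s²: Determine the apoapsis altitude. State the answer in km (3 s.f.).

apoapsis altitude ≈ 11100 km

r_p = 3390 + 195.2 = 3585.2 km = 3.585×10⁶ m.
Specific energy ε = v²/2 − μ/r = -2.376×10⁶ J/kg, so a = −μ/(2ε) = 9.013×10⁶ m.
The apsides satisfy r_p + r_a = 2a, so the apoapsis radius is 2a − r_p = 1.444×10⁷ m = 14441 km.
Apoapsis altitude = 14441 − 3390 = 11051 km.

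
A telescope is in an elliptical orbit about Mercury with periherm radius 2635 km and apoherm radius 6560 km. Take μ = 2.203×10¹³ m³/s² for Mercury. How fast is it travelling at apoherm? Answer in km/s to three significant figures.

v ≈ 1.39 km/s

Semi-major axis a = (r_p + r_a)/2 = 4597.5 km = 4.598×10⁶ m.
Vis-viva: v² = μ(2/r − 1/a) = 2.203×10¹³ × (3.049×10⁻⁷ − 2.175×10⁻⁷) = 1.925×10⁶ m²/s².
v = 1387 m/s = 1.387 km/s.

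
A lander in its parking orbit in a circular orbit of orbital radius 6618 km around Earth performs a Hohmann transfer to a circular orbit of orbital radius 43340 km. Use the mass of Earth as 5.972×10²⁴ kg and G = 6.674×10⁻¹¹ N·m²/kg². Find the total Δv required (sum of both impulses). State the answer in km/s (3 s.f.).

Δv_total ≈ 3.93 km/s

μ = GM = 6.674×10⁻¹¹ × 5.972×10²⁴ = 3.986×10¹⁴ m³/s².
r₁ = 6618 km = 6.618×10⁶ m.
r₂ = 43340 km = 4.334×10⁷ m.
Transfer ellipse a_t = (r₁ + r₂)/2 = 2.498×10⁷ m.
At r₁: circular v_c1 = √(μ/r₁) = 7760 m/s; transfer-perigee v_p = √[μ(2/r₁ − 1/a_t)] = 10220 m/s.
Δv₁ = v_p − v_c1 = 2462 m/s.
At r₂: circular v_c2 = √(μ/r₂) = 3033 m/s; transfer-apogee v_a = √[μ(2/r₂ − 1/a_t)] = 1561 m/s.
Δv₂ = v_c2 − v_a = 1472 m/s.
Total Δv = Δv₁ + Δv₂ = 3933 m/s = 3.933 km/s.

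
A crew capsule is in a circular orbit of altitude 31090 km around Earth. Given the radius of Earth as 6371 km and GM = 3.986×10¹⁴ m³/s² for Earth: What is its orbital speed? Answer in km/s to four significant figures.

r = 6371 + 31090 = 37461 km = 3.7461×10⁷ m.
For a circular orbit v = √(μ/r) = √(3.986×10¹⁴ / 3.746×10⁷) = √(1.064×10⁷) = 3262 m/s.
That is 3.262 km/s.

v ≈ 3.262 km/s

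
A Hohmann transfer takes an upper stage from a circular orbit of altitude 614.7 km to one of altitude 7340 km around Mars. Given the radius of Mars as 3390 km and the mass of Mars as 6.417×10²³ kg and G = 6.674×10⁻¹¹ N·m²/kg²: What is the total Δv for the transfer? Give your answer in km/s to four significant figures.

Δv_total ≈ 1.201 km/s

μ = GM = 6.674×10⁻¹¹ × 6.417×10²³ = 4.283×10¹³ m³/s².
r₁ = 3390 + 614.7 = 4004.7 km = 4.0047×10⁶ m.
r₂ = 3390 + 7340 = 10730 km = 1.0730×10⁷ m.
Transfer ellipse a_t = (r₁ + r₂)/2 = 7.367×10⁶ m.
At r₁: circular v_c1 = √(μ/r₁) = 3270 m/s; transfer-periapsis v_p = √[μ(2/r₁ − 1/a_t)] = 3947 m/s.
Δv₁ = v_p − v_c1 = 676.4 m/s.
At r₂: circular v_c2 = √(μ/r₂) = 1998 m/s; transfer-apoapsis v_a = √[μ(2/r₂ − 1/a_t)] = 1473 m/s.
Δv₂ = v_c2 − v_a = 524.9 m/s.
Total Δv = Δv₁ + Δv₂ = 1201 m/s = 1.201 km/s.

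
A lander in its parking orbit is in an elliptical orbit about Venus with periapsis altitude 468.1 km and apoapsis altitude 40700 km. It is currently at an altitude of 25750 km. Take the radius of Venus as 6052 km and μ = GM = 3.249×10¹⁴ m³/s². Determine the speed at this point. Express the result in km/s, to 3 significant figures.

v ≈ 2.87 km/s

r_p = 6052 + 468.1 = 6520.1 km = 6.5201×10⁶ m.
r_a = 6052 + 40700 = 46752 km = 4.6752×10⁷ m.
r = 6052 + 25750 = 31802 km = 3.180×10⁷ m.
Semi-major axis a = (r_p + r_a)/2 = 26636 km = 2.664×10⁷ m.
Vis-viva: v² = μ(2/r − 1/a) = 3.249×10¹⁴ × (6.289×10⁻⁸ − 3.754×10⁻⁸) = 8.235×10⁶ m²/s².
v = 2870 m/s = 2.870 km/s.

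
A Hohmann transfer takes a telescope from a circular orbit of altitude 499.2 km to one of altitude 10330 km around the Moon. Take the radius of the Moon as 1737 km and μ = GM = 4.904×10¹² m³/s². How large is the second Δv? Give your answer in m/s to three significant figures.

Δv ≈ 281 m/s

r₁ = 1737 + 499.2 = 2236.2 km = 2.2362×10⁶ m.
r₂ = 1737 + 10330 = 12067 km = 1.2067×10⁷ m.
Transfer ellipse a_t = (r₁ + r₂)/2 = 7.152×10⁶ m.
At r₁: circular v_c1 = √(μ/r₁) = 1481 m/s; transfer-perilune v_p = √[μ(2/r₁ − 1/a_t)] = 1924 m/s.
At r₂: circular v_c2 = √(μ/r₂) = 637.5 m/s; transfer-apolune v_a = √[μ(2/r₂ − 1/a_t)] = 356.5 m/s.
Δv₂ = v_c2 − v_a = 281.0 m/s.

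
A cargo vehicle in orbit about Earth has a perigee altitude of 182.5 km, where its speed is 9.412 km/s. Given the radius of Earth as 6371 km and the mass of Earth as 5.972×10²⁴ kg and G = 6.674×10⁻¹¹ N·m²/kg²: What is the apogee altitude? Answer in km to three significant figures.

μ = GM = 6.674×10⁻¹¹ × 5.972×10²⁴ = 3.986×10¹⁴ m³/s².
r_p = 6371 + 182.5 = 6553.5 km = 6.554×10⁶ m.
Specific energy ε = v²/2 − μ/r = -1.653×10⁷ J/kg, so a = −μ/(2ε) = 1.206×10⁷ m.
The apsides satisfy r_p + r_a = 2a, so the apogee radius is 2a − r_p = 1.757×10⁷ m = 17565 km.
Apogee altitude = 17565 − 6371 = 11194 km.

apogee altitude ≈ 11200 km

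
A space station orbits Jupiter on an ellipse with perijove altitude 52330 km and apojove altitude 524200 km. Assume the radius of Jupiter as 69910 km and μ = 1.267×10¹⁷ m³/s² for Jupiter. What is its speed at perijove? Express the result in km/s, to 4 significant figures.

v ≈ 41.46 km/s

r_p = 69910 + 52330 = 122240 km = 1.2224×10⁸ m.
r_a = 69910 + 524200 = 594110 km = 5.9411×10⁸ m.
Semi-major axis a = (r_p + r_a)/2 = 3.5818×10⁵ km = 3.582×10⁸ m.
Vis-viva: v² = μ(2/r − 1/a) = 1.267×10¹⁷ × (1.636×10⁻⁸ − 2.792×10⁻⁹) = 1.719×10⁹ m²/s².
v = 41460 m/s = 41.46 km/s.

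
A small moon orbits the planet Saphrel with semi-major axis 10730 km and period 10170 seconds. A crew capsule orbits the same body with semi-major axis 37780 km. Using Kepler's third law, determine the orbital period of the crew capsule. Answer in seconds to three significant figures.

T₂ ≈ 67200 seconds

Kepler's third law: T² ∝ a³, so T₂ = T₁ (a₂/a₁)^(3/2).
a₂/a₁ = 3.521, (a₂/a₁)^(3/2) = 6.607.
T₂ = 10170 × 6.607 = 67190 seconds.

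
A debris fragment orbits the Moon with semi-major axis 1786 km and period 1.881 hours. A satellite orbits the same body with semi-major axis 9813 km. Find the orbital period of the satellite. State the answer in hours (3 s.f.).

T₂ ≈ 24.2 hours

Kepler's third law: T² ∝ a³, so T₂ = T₁ (a₂/a₁)^(3/2).
a₂/a₁ = 5.494, (a₂/a₁)^(3/2) = 12.88.
T₂ = 1.881 × 12.88 = 24.23 hours.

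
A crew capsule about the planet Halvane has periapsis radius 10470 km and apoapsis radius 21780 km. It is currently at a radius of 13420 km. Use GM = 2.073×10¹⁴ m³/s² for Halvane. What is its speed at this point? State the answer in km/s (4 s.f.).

Semi-major axis a = (r_p + r_a)/2 = 16125 km = 1.612×10⁷ m.
Vis-viva: v² = μ(2/r − 1/a) = 2.073×10¹⁴ × (1.490×10⁻⁷ − 6.202×10⁻⁸) = 1.804×10⁷ m²/s².
v = 4247 m/s = 4.247 km/s.

v ≈ 4.247 km/s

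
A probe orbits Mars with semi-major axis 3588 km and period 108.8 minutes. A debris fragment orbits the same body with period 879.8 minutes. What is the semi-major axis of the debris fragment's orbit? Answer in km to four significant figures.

Kepler's third law: a³ ∝ T², so a₂ = a₁ (T₂/T₁)^(2/3).
T₂/T₁ = 8.086, (T₂/T₁)^(2/3) = 4.029.
a₂ = 3588 × 4.029 = 14460 km.

a₂ ≈ 14460 km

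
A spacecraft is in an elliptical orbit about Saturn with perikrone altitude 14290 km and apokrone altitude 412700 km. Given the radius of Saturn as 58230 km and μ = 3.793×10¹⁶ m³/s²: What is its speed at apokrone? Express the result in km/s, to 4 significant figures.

v ≈ 4.636 km/s

r_p = 58230 + 14290 = 72520 km = 7.2520×10⁷ m.
r_a = 58230 + 412700 = 470930 km = 4.7093×10⁸ m.
Semi-major axis a = (r_p + r_a)/2 = 2.7172×10⁵ km = 2.717×10⁸ m.
Vis-viva: v² = μ(2/r − 1/a) = 3.793×10¹⁶ × (4.247×10⁻⁹ − 3.680×10⁻⁹) = 2.150×10⁷ m²/s².
v = 4636 m/s = 4.636 km/s.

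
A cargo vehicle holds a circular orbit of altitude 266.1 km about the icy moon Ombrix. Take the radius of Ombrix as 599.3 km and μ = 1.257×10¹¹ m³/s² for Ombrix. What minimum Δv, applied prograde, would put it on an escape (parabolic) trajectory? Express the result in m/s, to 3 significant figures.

Δv ≈ 158 m/s

r = 599.3 + 266.1 = 865.40 km = 8.6540×10⁵ m.
Circular speed v_c = √(μ/r) = 381.1 m/s.
Escape speed v_esc = √(2μ/r) = √2 × v_c = 539.0 m/s.
Δv = v_esc − v_c = 157.9 m/s.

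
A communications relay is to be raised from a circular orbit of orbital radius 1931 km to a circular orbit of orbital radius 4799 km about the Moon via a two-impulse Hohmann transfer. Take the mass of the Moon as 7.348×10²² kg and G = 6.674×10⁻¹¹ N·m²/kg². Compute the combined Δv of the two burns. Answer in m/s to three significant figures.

μ = GM = 6.674×10⁻¹¹ × 7.348×10²² = 4.904×10¹² m³/s².
r₁ = 1931 km = 1.931×10⁶ m.
r₂ = 4799 km = 4.799×10⁶ m.
Transfer ellipse a_t = (r₁ + r₂)/2 = 3.365×10⁶ m.
At r₁: circular v_c1 = √(μ/r₁) = 1594 m/s; transfer-perilune v_p = √[μ(2/r₁ − 1/a_t)] = 1903 m/s.
Δv₁ = v_p − v_c1 = 309.5 m/s.
At r₂: circular v_c2 = √(μ/r₂) = 1011 m/s; transfer-apolune v_a = √[μ(2/r₂ − 1/a_t)] = 765.8 m/s.
Δv₂ = v_c2 − v_a = 245.1 m/s.
Total Δv = Δv₁ + Δv₂ = 554.6 m/s.

Δv_total ≈ 555 m/s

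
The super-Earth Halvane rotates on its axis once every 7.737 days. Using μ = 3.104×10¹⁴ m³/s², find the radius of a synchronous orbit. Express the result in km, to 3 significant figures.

r_sync ≈ 1.52×10⁵ km

T = 7.737 days = 6.685×10⁵ s.
A synchronous orbit has period T, so by Kepler's third law a = (μT²/4π²)^(1/3).
μT²/4π² = 3.104×10¹⁴ × (6.685×10⁵)² / 39.48 = 3.513×10²⁴ m³.
a = 1.520×10⁸ m = 1.5202×10⁵ km.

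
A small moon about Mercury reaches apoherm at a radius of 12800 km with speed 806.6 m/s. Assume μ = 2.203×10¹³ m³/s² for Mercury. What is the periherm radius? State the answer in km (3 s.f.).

r_a = 1.280×10⁷ m.
Specific energy ε = v²/2 − μ/r = -1.396×10⁶ J/kg, so a = −μ/(2ε) = 7.892×10⁶ m.
The apsides satisfy r_p + r_a = 2a, so the periherm radius is 2a − r_a = 2.983×10⁶ m = 2983.2 km.

periherm radius ≈ 2980 km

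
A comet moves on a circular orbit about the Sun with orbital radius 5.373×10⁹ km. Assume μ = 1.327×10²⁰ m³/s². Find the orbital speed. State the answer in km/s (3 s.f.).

r = 5.373×10⁹ km = 5.373×10¹² m.
For a circular orbit v = √(μ/r) = √(1.327×10²⁰ / 5.373×10¹²) = √(2.470×10⁷) = 4970 m/s.
That is 4.970 km/s.

v ≈ 4.97 km/s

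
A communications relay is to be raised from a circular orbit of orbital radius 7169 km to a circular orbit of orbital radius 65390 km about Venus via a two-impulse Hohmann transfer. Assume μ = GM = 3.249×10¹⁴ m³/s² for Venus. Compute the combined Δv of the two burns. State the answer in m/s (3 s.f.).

Δv_total ≈ 3540 m/s

r₁ = 7169 km = 7.169×10⁶ m.
r₂ = 65390 km = 6.539×10⁷ m.
Transfer ellipse a_t = (r₁ + r₂)/2 = 3.628×10⁷ m.
At r₁: circular v_c1 = √(μ/r₁) = 6732 m/s; transfer-periapsis v_p = √[μ(2/r₁ − 1/a_t)] = 9038 m/s.
Δv₁ = v_p − v_c1 = 2306 m/s.
At r₂: circular v_c2 = √(μ/r₂) = 2229 m/s; transfer-apoapsis v_a = √[μ(2/r₂ − 1/a_t)] = 990.9 m/s.
Δv₂ = v_c2 − v_a = 1238 m/s.
Total Δv = Δv₁ + Δv₂ = 3544 m/s.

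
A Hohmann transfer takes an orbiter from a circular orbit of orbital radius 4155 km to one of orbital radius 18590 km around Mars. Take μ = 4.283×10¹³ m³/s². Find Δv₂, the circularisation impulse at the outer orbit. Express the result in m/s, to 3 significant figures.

r₁ = 4155 km = 4.155×10⁶ m.
r₂ = 18590 km = 1.859×10⁷ m.
Transfer ellipse a_t = (r₁ + r₂)/2 = 1.137×10⁷ m.
At r₁: circular v_c1 = √(μ/r₁) = 3211 m/s; transfer-periapsis v_p = √[μ(2/r₁ − 1/a_t)] = 4105 m/s.
At r₂: circular v_c2 = √(μ/r₂) = 1518 m/s; transfer-apoapsis v_a = √[μ(2/r₂ − 1/a_t)] = 917.5 m/s.
Δv₂ = v_c2 − v_a = 600.4 m/s.

Δv ≈ 600 m/s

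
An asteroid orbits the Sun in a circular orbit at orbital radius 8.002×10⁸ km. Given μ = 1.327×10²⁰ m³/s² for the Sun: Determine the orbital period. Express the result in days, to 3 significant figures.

r = 8.002×10⁸ km = 8.002×10¹¹ m.
Kepler's third law: T = 2π√(r³/μ) = 2π√((8.002×10¹¹)³ / 1.327×10²⁰).
r³/μ = 3.861×10¹⁵ s², so T = 2π × 6.214×10⁷ = 3.904×10⁸ s.
Converting: 3.904×10⁸ s ÷ 86400 = 4519 days.

T ≈ 4520 days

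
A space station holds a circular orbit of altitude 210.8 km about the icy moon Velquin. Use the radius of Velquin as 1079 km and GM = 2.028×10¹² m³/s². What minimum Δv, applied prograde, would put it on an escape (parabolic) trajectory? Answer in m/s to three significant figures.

Δv ≈ 519 m/s

r = 1079 + 210.8 = 1289.8 km = 1.2898×10⁶ m.
Circular speed v_c = √(μ/r) = 1254 m/s.
Escape speed v_esc = √(2μ/r) = √2 × v_c = 1773 m/s.
Δv = v_esc − v_c = 519.4 m/s.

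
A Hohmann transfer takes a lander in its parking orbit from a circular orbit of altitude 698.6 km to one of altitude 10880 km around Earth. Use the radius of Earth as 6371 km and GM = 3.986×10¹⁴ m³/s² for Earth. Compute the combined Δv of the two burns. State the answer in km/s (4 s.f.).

Δv_total ≈ 2.576 km/s

r₁ = 6371 + 698.6 = 7069.6 km = 7.0696×10⁶ m.
r₂ = 6371 + 10880 = 17251 km = 1.7251×10⁷ m.
Transfer ellipse a_t = (r₁ + r₂)/2 = 1.216×10⁷ m.
At r₁: circular v_c1 = √(μ/r₁) = 7509 m/s; transfer-perigee v_p = √[μ(2/r₁ − 1/a_t)] = 8943 m/s.
Δv₁ = v_p − v_c1 = 1435 m/s.
At r₂: circular v_c2 = √(μ/r₂) = 4807 m/s; transfer-apogee v_a = √[μ(2/r₂ − 1/a_t)] = 3665 m/s.
Δv₂ = v_c2 − v_a = 1142 m/s.
Total Δv = Δv₁ + Δv₂ = 2576 m/s = 2.576 km/s.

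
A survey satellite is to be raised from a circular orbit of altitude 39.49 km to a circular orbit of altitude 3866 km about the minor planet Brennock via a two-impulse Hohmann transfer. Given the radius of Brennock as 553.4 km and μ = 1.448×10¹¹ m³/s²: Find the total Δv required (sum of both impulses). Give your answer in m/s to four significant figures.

Δv_total ≈ 255.0 m/s

r₁ = 553.4 + 39.49 = 592.89 km = 5.9289×10⁵ m.
r₂ = 553.4 + 3866 = 4419.4 km = 4.4194×10⁶ m.
Transfer ellipse a_t = (r₁ + r₂)/2 = 2.506×10⁶ m.
At r₁: circular v_c1 = √(μ/r₁) = 494.2 m/s; transfer-periapsis v_p = √[μ(2/r₁ − 1/a_t)] = 656.3 m/s.
Δv₁ = v_p − v_c1 = 162.1 m/s.
At r₂: circular v_c2 = √(μ/r₂) = 181.0 m/s; transfer-apoapsis v_a = √[μ(2/r₂ − 1/a_t)] = 88.04 m/s.
Δv₂ = v_c2 − v_a = 92.97 m/s.
Total Δv = Δv₁ + Δv₂ = 255.0 m/s.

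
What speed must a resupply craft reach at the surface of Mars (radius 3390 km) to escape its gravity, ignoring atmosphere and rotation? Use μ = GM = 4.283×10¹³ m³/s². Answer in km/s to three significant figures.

v_esc ≈ 5.03 km/s

r = R = 3.390×10⁶ m.
Escape speed v_esc = √(2μ/r) = √(2 × 4.283×10¹³ / 3.390×10⁶) = √(2.527×10⁷) = 5027 m/s.
= 5.027 km/s.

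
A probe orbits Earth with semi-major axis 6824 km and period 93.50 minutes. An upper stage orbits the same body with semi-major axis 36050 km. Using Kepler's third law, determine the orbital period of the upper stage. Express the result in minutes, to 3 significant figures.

Kepler's third law: T² ∝ a³, so T₂ = T₁ (a₂/a₁)^(3/2).
a₂/a₁ = 5.283, (a₂/a₁)^(3/2) = 12.14.
T₂ = 93.50 × 12.14 = 1135 minutes.

T₂ ≈ 1140 minutes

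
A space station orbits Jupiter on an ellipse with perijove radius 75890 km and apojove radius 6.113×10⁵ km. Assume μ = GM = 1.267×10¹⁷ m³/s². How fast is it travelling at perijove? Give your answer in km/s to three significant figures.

v ≈ 54.5 km/s

Semi-major axis a = (r_p + r_a)/2 = 3.4360×10⁵ km = 3.436×10⁸ m.
Vis-viva: v² = μ(2/r − 1/a) = 1.267×10¹⁷ × (2.635×10⁻⁸ − 2.910×10⁻⁹) = 2.970×10⁹ m²/s².
v = 54500 m/s = 54.50 km/s.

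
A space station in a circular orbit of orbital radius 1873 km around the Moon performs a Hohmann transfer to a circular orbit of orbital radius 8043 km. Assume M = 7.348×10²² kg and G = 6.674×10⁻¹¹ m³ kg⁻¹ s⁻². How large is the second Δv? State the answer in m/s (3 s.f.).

μ = GM = 6.674×10⁻¹¹ × 7.348×10²² = 4.904×10¹² m³/s².
r₁ = 1873 km = 1.873×10⁶ m.
r₂ = 8043 km = 8.043×10⁶ m.
Transfer ellipse a_t = (r₁ + r₂)/2 = 4.958×10⁶ m.
At r₁: circular v_c1 = √(μ/r₁) = 1618 m/s; transfer-perilune v_p = √[μ(2/r₁ − 1/a_t)] = 2061 m/s.
At r₂: circular v_c2 = √(μ/r₂) = 780.9 m/s; transfer-apolune v_a = √[μ(2/r₂ − 1/a_t)] = 479.9 m/s.
Δv₂ = v_c2 − v_a = 300.9 m/s.

Δv ≈ 301 m/s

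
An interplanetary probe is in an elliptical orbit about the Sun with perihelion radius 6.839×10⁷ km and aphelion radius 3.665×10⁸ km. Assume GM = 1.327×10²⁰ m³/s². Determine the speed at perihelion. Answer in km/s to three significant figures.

v ≈ 57.2 km/s

Semi-major axis a = (r_p + r_a)/2 = 2.1744×10⁸ km = 2.174×10¹¹ m.
Vis-viva: v² = μ(2/r − 1/a) = 1.327×10²⁰ × (2.924×10⁻¹¹ − 4.599×10⁻¹²) = 3.270×10⁹ m²/s².
v = 57190 m/s = 57.19 km/s.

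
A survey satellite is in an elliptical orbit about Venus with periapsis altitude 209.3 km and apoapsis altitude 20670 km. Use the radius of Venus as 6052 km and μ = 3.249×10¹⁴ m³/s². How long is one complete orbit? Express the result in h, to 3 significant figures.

r_p = 6052 + 209.3 = 6261.3 km = 6.2613×10⁶ m.
r_a = 6052 + 20670 = 26722 km = 2.6722×10⁷ m.
Semi-major axis a = (r_p + r_a)/2 = (6261.3 + 26722)/2 = 16492 km = 1.649×10⁷ m.
By Kepler's third law T = 2π√(a³/μ) = 2π × 3.716×10³ = 2.335×10⁴ s.
= 6.485 h.

T ≈ 6.48 h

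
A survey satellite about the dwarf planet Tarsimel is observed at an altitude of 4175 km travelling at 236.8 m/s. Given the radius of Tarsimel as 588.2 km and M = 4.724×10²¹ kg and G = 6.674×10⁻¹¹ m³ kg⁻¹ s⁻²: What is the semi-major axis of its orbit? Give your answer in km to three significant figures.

μ = GM = 6.674×10⁻¹¹ × 4.724×10²¹ = 3.153×10¹¹ m³/s².
r = 588.2 + 4175 = 4763.2 km = 4.763×10⁶ m.
Vis-viva rearranged: 1/a = 2/r − v²/μ = 4.199×10⁻⁷ − 1.779×10⁻⁷ = 2.420×10⁻⁷ m⁻¹.
a = 4.132×10⁶ m = 4131.7 km.

a ≈ 4130 km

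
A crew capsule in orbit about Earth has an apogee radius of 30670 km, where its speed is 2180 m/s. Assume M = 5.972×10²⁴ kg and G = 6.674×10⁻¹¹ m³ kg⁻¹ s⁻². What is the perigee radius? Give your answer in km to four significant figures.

perigee radius ≈ 6863 km

μ = GM = 6.674×10⁻¹¹ × 5.972×10²⁴ = 3.986×10¹⁴ m³/s².
r_a = 3.067×10⁷ m.
Specific energy ε = v²/2 − μ/r = -1.062×10⁷ J/kg, so a = −μ/(2ε) = 1.877×10⁷ m.
The apsides satisfy r_p + r_a = 2a, so the perigee radius is 2a − r_a = 6.863×10⁶ m = 6862.8 km.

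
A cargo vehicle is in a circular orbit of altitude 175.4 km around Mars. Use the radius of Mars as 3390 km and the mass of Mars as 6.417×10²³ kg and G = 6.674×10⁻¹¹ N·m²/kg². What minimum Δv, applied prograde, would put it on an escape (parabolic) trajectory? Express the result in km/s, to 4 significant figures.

Δv ≈ 1.436 km/s

μ = GM = 6.674×10⁻¹¹ × 6.417×10²³ = 4.283×10¹³ m³/s².
r = 3390 + 175.4 = 3565.4 km = 3.5654×10⁶ m.
Circular speed v_c = √(μ/r) = 3466 m/s.
Escape speed v_esc = √(2μ/r) = √2 × v_c = 4901 m/s.
Δv = v_esc − v_c = 1436 m/s = 1.436 km/s.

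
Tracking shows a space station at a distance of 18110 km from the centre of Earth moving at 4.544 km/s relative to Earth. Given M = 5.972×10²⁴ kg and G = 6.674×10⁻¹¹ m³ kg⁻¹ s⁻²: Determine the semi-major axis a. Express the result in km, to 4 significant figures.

μ = GM = 6.674×10⁻¹¹ × 5.972×10²⁴ = 3.986×10¹⁴ m³/s².
r = 1.811×10⁷ m.
Vis-viva rearranged: 1/a = 2/r − v²/μ = 1.104×10⁻⁷ − 5.180×10⁻⁸ = 5.863×10⁻⁸ m⁻¹.
a = 1.706×10⁷ m = 17056 km.

a ≈ 17060 km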